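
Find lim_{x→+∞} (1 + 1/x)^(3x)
As x → +∞: write (1 + 1/x)^(3x) = ((1 + 1/x)^x)^3 → (e^1)^3 = e^3.
Limit = e^(3).

Final answer: e^(3)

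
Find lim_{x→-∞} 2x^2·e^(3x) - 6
The product is a 0·∞ indeterminate form at x → -∞.
Rewrite the product as 2x^2 / e^(-3x) (an ∞/∞ form) and apply L'Hôpital, or use the standard hierarchy e^(3|x|) ≫ |x^2| as x → -∞.
The indeterminate product → 0, so the limit = -6.

Final answer: -6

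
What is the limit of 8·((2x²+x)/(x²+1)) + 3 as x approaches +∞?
Evaluate the dominant behaviour as x → +∞; each term tends to a finite value or vanishes.
Limit = 19.

Final answer: 19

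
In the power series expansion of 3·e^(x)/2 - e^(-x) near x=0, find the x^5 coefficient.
Expand to order 5: 3·e^(x)/2 - e^(-x) = x^5/48 + x^4/48 + 5·x^3/12 + x^2/4 + 5·x/2 + 1/2 + O(x^6).
The coefficient of x^5 is 1/48.

Final answer: 1/48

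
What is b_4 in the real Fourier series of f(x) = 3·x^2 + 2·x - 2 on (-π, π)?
b_4 = (1/π) ∫_{-π}^{π} f(x)·sin(4x) dx.
Evaluate the integral (use parity and integration by parts as needed): b_4 = -1.

Final answer: -1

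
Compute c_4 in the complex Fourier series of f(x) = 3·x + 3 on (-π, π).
Compute the real Fourier coefficients first: a_4 = 0, b_4 = -3/2.
Then c_4 = (a_4 − i·b_4)/2 = 3·i/4.

Final answer: 3·i/4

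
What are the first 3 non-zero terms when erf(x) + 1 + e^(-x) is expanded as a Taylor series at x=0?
x^2/2 + x·(-1 + 2/√(π)) + 2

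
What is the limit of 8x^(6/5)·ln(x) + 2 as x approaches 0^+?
The product is a 0·∞ indeterminate form at x → 0⁺.
Rewrite the product as 8·ln(x) / x^(-6/5) and apply L'Hôpital, or use the standard hierarchy x^(-6/5) ≫ |ln x| as x → 0⁺.
The indeterminate product → 0, so the limit = 2.

Final answer: 2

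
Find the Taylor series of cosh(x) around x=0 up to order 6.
x^6/720 + x^4/24 + x^2/2 + 1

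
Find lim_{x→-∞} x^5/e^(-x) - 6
The quotient is an ∞/∞ indeterminate form as x → -∞.
Compare growth rates of the dominant terms (exponentials ≫ polynomials ≫ logarithms), or apply L'Hôpital's rule; the quotient → 0.
Adding the constant: 0 - 6 = -6. Limit = -6.

Final answer: -6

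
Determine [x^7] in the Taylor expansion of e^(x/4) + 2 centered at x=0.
Expand to order 7: e^(x/4) + 2 = x^7/82575360 + x^6/2949120 + x^5/122880 + x^4/6144 + x^3/384 + x^2/32 + x/4 + 3 + O(x^8).
The coefficient of x^7 is 1/82575360.

Final answer: 1/82575360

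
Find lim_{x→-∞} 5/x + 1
Evaluate the dominant behaviour as x → -∞; each term tends to a finite value or vanishes.
Limit = 1.

Final answer: 1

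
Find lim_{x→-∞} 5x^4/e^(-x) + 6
The quotient is an ∞/∞ indeterminate form as x → -∞.
Compare growth rates of the dominant terms (exponentials ≫ polynomials ≫ logarithms), or apply L'Hôpital's rule; the quotient → 0.
Adding the constant: 0 + 6 = 6. Limit = 6.

Final answer: 6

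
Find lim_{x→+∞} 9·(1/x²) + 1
Evaluate the dominant behaviour as x → +∞; each term tends to a finite value or vanishes.
Limit = 1.

Final answer: 1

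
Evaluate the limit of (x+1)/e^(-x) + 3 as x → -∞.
The quotient is an ∞/∞ indeterminate form as x → -∞.
Compare growth rates of the dominant terms (exponentials ≫ polynomials ≫ logarithms), or apply L'Hôpital's rule; the quotient → 0.
Adding the constant: 0 + 3 = 3. Limit = 3.

Final answer: 3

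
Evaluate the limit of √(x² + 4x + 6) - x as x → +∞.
As x → +∞: multiply by the conjugate to get (4x+6)/(√(x²+4x+6)+x); the denominator ~ 2x, so the limit is 4/2 = 2.
Limit = 2.

Final answer: 2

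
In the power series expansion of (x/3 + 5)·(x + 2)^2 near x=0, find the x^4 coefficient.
Expand to order 4: (x/3 + 5)·(x + 2)^2 = x^3/3 + 19·x^2/3 + 64·x/3 + 20 + O(x^5).
The coefficient of x^4 is 0.

Final answer: 0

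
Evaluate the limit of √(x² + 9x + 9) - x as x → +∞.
This is an ∞ − ∞ indeterminate form.
Multiply and divide by the conjugate √(x²+9x + 9) + x; the x² terms cancel, leaving (9x + 9)/(√(x²+9x + 9)+x) → 9/2.
Limit = 9/2.

Final answer: 9/2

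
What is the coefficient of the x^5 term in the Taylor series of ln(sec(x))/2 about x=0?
Expand to order 5: ln(sec(x))/2 = x^4/24 + x^2/4 + O(x^6).
The coefficient of x^5 is 0.

Final answer: 0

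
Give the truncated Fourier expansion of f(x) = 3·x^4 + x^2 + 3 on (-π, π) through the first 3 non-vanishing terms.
(140 - 24·π^2)·cos(x) + (-8 + 6·π^2)·cos(2·x) + 3 + π^2/3 + 3·π^4/5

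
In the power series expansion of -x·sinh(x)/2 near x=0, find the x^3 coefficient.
Expand to order 3: -x·sinh(x)/2 = -x^2/2 + O(x^4).
The coefficient of x^3 is 0.

Final answer: 0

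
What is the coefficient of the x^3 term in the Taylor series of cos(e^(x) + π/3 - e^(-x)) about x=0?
Expand to order 3: cos(e^(x) + π/3 - e^(-x)) = √(3)·x^3/2 - x^2 - √(3)·x + 1/2 + O(x^4).
The coefficient of x^3 is √(3)/2.

Final answer: √(3)/2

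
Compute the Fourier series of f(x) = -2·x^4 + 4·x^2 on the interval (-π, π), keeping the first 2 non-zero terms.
(-112 + 16·π^2)·cos(x) - 2·π^4/5 + 4·π^2/3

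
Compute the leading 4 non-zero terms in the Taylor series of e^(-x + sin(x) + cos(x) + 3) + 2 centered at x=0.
x^4·e^(4)/6 - x^3·e^(4)/6 - x^2·e^(4)/2 + 2 + e^(4)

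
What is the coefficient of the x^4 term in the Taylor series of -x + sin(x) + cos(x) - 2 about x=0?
Expand to order 4: -x + sin(x) + cos(x) - 2 = x^4/24 - x^3/6 - x^2/2 - 1 + O(x^5).
The coefficient of x^4 is 1/24.

Final answer: 1/24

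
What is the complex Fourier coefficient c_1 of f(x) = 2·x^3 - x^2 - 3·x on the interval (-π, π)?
Compute the real Fourier coefficients first: a_1 = 4, b_1 = -30 + 4·π^2.
Then c_1 = (a_1 − i·b_1)/2 = 2 - 2·i·π^2 + 15·i.

Final answer: 2 - 2·i·π^2 + 15·i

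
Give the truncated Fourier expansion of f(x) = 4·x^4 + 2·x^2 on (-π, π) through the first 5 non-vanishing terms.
(184 - 32·π^2)·cos(x) + (-10 + 8·π^2)·cos(2·x) + (40/27 - 32·π^2/9)·cos(3·x) + (-1/4 + 2·π^2)·cos(4·x) + 2·π^2/3 + 4·π^4/5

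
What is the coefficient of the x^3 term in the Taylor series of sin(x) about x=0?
Expand to order 3: sin(x) = -x^3/6 + x + O(x^4).
The coefficient of x^3 is -1/6.

Final answer: -1/6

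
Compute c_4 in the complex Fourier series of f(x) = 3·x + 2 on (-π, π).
Compute the real Fourier coefficients first: a_4 = 0, b_4 = -3/2.
Then c_4 = (a_4 − i·b_4)/2 = 3·i/4.

Final answer: 3·i/4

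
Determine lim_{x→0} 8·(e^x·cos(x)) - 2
Direct substitution at x = 0 gives 6.

Final answer: 6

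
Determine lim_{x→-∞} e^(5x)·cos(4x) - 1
Evaluate the dominant behaviour as x → -∞; each term tends to a finite value or vanishes.
Limit = -1.

Final answer: -1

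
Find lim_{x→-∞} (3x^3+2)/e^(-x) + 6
The quotient is an ∞/∞ indeterminate form as x → -∞.
Compare growth rates of the dominant terms (exponentials ≫ polynomials ≫ logarithms), or apply L'Hôpital's rule; the quotient → 0.
Adding the constant: 0 + 6 = 6. Limit = 6.

Final answer: 6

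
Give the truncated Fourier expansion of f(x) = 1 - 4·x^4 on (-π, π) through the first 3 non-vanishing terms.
(-192 + 32·π^2)·cos(x) + (12 - 8·π^2)·cos(2·x) - 4·π^4/5 + 1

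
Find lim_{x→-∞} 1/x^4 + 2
Evaluate the dominant behaviour as x → -∞; each term tends to a finite value or vanishes.
Limit = 2.

Final answer: 2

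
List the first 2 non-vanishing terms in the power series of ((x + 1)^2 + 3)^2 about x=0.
16·x + 16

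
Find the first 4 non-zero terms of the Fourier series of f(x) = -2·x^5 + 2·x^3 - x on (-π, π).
(-506 - 4·π^4 + 84·π^2)·sin(x) + (-12·π^2 + 19 + 2·π^4)·sin(2·x) + (-4·π^4/3 - 286/81 + 116·π^2/27)·sin(3·x) + (-9·π^2/4 + 43/32 + π^4)·sin(4·x)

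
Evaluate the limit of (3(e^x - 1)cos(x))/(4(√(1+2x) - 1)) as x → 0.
Both numerator and denominator → 0 as x → 0; this is a 0/0 indeterminate form.
Expand each to leading order near x = 0: numerator ~ 3·x, denominator ~ 4·x.
The limit of the ratio is 3/4.

Final answer: 3/4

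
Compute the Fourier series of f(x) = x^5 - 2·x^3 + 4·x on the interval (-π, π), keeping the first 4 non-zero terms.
(-44·π^2 + 2·π^4 + 272)·sin(x) + (-π^4 - 29/2 + 7·π^2)·sin(2·x) + (-76·π^2/27 + 368/81 + 2·π^4/3)·sin(3·x) + (-π^4/2 - 167/64 + 13·π^2/8)·sin(4·x)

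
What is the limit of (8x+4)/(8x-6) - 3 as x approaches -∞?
Evaluate the dominant behaviour as x → -∞; each term tends to a finite value or vanishes.
Limit = -2.

Final answer: -2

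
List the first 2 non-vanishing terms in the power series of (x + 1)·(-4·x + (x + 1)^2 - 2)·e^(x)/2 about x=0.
-2·x - 1/2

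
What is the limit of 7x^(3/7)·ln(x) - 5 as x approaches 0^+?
The product is a 0·∞ indeterminate form at x → 0⁺.
Rewrite the product as 7·ln(x) / x^(-3/7) and apply L'Hôpital, or use the standard hierarchy x^(-3/7) ≫ |ln x| as x → 0⁺.
The indeterminate product → 0, so the limit = -5.

Final answer: -5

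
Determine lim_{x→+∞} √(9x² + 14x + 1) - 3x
As x → +∞: multiply by the conjugate to get (14x+1)/(√(9x²+14x+1)+3x); the denominator ~ 6x, so the limit is 14/6 = 7/3.
Limit = 7/3.

Final answer: 7/3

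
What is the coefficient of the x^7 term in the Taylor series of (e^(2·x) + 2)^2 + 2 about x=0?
Expand to order 7: (e^(2·x) + 2)^2 + 2 = 352·x^7/105 + 272·x^6/45 + 48·x^5/5 + 40·x^4/3 + 16·x^3 + 16·x^2 + 12·x + 11 + O(x^8).
The coefficient of x^7 is 352/105.

Final answer: 352/105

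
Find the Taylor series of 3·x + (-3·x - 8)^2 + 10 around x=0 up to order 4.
9·x^2 + 51·x + 74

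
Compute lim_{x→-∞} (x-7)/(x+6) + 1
Evaluate the dominant behaviour as x → -∞; each term tends to a finite value or vanishes.
Limit = 2.

Final answer: 2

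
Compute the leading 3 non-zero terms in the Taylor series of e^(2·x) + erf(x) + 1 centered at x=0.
2·x^2 + x·(2/√(π) + 2) + 2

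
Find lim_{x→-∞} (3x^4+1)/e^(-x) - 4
The quotient is an ∞/∞ indeterminate form as x → -∞.
Compare growth rates of the dominant terms (exponentials ≫ polynomials ≫ logarithms), or apply L'Hôpital's rule; the quotient → 0.
Adding the constant: 0 - 4 = -4. Limit = -4.

Final answer: -4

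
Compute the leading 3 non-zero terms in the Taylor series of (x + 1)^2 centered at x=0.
x^2 + 2·x + 1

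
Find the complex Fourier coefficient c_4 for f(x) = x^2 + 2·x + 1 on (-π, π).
Compute the real Fourier coefficients first: a_4 = 1/4, b_4 = -1.
Then c_4 = (a_4 − i·b_4)/2 = 1/8 + i/2.

Final answer: 1/8 + i/2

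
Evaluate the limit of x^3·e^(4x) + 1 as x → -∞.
The product is a 0·∞ indeterminate form at x → -∞.
Rewrite the product as x^3 / e^(-4x) (an ∞/∞ form) and apply L'Hôpital, or use the standard hierarchy e^(4|x|) ≫ |x^3| as x → -∞.
The indeterminate product → 0, so the limit = 1.

Final answer: 1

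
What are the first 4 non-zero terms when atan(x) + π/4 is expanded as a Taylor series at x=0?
x^5/5 - x^3/3 + x + π/4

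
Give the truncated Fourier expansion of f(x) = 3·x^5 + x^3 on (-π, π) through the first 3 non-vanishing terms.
(-118·π^2 + 6·π^4 + 708)·sin(x) + (-3·π^4 - 21 + 14·π^2)·sin(2·x) + (-34·π^2/9 + 68/27 + 2·π^4)·sin(3·x)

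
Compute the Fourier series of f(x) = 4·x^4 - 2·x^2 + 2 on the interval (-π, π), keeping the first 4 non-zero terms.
(200 - 32·π^2)·cos(x) + (-14 + 8·π^2)·cos(2·x) + (88/27 - 32·π^2/9)·cos(3·x) - 2·π^2/3 + 2 + 4·π^4/5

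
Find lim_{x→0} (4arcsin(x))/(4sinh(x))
Both numerator and denominator → 0 as x → 0; this is a 0/0 indeterminate form.
Expand each to leading order near x = 0: numerator ~ 4·x, denominator ~ 4·x.
The limit of the ratio is 1.

Final answer: 1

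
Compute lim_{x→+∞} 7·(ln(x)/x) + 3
Evaluate the dominant behaviour as x → +∞; each term tends to a finite value or vanishes.
Limit = 3.

Final answer: 3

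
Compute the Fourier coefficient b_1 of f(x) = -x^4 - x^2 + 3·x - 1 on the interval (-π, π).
b_1 = (1/π) ∫_{-π}^{π} f(x)·sin(1x) dx.
Evaluate the integral (use parity and integration by parts as needed): b_1 = 6.

Final answer: 6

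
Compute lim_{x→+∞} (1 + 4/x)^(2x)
As x → +∞: write (1 + 4/x)^(2x) = ((1 + 4/x)^x)^2 → (e^4)^2 = e^8.
Limit = e^(8).

Final answer: e^(8)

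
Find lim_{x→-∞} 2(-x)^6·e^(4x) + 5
The product is a 0·∞ indeterminate form at x → -∞.
Rewrite the product as 2(-x)^6 / e^(-4x) (an ∞/∞ form) and apply L'Hôpital, or use the standard hierarchy e^(4|x|) ≫ |(-x)^6| as x → -∞.
The indeterminate product → 0, so the limit = 5.

Final answer: 5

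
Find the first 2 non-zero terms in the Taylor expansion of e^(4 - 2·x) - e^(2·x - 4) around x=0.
x·(-2·e^(4) - 2·e^(-4)) - e^(-4) + e^(4)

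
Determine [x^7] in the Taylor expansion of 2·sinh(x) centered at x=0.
Expand to order 7: 2·sinh(x) = x^7/2520 + x^5/60 + x^3/3 + 2·x + O(x^8).
The coefficient of x^7 is 1/2520.

Final answer: 1/2520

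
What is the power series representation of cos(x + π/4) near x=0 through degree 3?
√(2)·x^3/12 - √(2)·x^2/4 - √(2)·x/2 + √(2)/2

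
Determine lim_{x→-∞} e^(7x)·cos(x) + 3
Evaluate the dominant behaviour as x → -∞; each term tends to a finite value or vanishes.
Limit = 3.

Final answer: 3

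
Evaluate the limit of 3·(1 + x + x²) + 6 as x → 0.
Direct substitution at x = 0 gives 9.

Final answer: 9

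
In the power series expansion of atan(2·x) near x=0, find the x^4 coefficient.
Expand to order 4: atan(2·x) = -8·x^3/3 + 2·x + O(x^5).
The coefficient of x^4 is 0.

Final answer: 0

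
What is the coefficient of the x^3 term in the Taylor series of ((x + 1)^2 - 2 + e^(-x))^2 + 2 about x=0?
Expand to order 3: ((x + 1)^2 - 2 + e^(-x))^2 + 2 = 3·x^3 + x^2 + 2 + O(x^4).
The coefficient of x^3 is 3.

Final answer: 3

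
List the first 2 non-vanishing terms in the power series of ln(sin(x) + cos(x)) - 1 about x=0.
x - 1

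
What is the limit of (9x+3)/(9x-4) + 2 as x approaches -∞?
Evaluate the dominant behaviour as x → -∞; each term tends to a finite value or vanishes.
Limit = 3.

Final answer: 3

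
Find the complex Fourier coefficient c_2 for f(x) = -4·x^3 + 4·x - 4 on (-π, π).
Compute the real Fourier coefficients first: a_2 = 0, b_2 = -10 + 4·π^2.
Then c_2 = (a_2 − i·b_2)/2 = -2·i·π^2 + 5·i.

Final answer: -2·i·π^2 + 5·i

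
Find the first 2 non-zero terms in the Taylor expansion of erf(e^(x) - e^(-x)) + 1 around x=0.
4·x/√(π) + 1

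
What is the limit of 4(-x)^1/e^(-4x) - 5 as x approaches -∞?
The quotient is an ∞/∞ indeterminate form as x → -∞.
Compare growth rates of the dominant terms (exponentials ≫ polynomials ≫ logarithms), or apply L'Hôpital's rule; the quotient → 0.
Adding the constant: 0 - 5 = -5. Limit = -5.

Final answer: -5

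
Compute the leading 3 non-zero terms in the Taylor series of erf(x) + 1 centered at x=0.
-2·x^3/(3·√(π)) + 2·x/√(π) + 1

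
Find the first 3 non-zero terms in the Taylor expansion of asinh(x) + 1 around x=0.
-x^3/6 + x + 1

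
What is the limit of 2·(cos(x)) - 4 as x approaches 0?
Direct substitution at x = 0 gives -2.

Final answer: -2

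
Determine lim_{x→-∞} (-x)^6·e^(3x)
This is a 0·∞ indeterminate form at x → -∞.
Rewrite the product as (-x)^6 / e^(-3x) (an ∞/∞ form) and apply L'Hôpital, or use the standard hierarchy e^(3|x|) ≫ |(-x)^6| as x → -∞.
The indeterminate product → 0, so the limit = 0.

Final answer: 0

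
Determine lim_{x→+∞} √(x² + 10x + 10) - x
This is an ∞ − ∞ indeterminate form.
Multiply and divide by the conjugate √(x²+10x + 10) + x; the x² terms cancel, leaving (10x + 10)/(√(x²+10x + 10)+x) → 10/2 = 5.
Limit = 5.

Final answer: 5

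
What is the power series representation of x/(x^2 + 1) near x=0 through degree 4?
-x^3 + x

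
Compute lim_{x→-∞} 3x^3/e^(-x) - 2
The quotient is an ∞/∞ indeterminate form as x → -∞.
Compare growth rates of the dominant terms (exponentials ≫ polynomials ≫ logarithms), or apply L'Hôpital's rule; the quotient → 0.
Adding the constant: 0 - 2 = -2. Limit = -2.

Final answer: -2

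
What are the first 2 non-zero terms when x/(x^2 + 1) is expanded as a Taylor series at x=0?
-x^3 + x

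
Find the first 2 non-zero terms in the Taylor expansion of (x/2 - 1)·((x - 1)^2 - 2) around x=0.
3·x/2 + 1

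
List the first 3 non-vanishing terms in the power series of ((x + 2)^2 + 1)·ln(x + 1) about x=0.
2·x^3/3 + 3·x^2/2 + 5·x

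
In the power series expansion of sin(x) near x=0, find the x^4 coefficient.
Expand to order 4: sin(x) = -x^3/6 + x + O(x^5).
The coefficient of x^4 is 0.

Final answer: 0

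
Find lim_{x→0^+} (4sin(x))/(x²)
Both numerator and denominator → 0 as x → 0^+; this is a 0/0 indeterminate form.
Expand each to leading order near x = 0: numerator ~ 4·x, denominator ~ x^2.
The limit of the ratio is ∞.

Final answer: ∞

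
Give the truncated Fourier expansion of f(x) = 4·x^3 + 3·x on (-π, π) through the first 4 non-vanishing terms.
(-42 + 8·π^2)·sin(x) + (3 - 4·π^2)·sin(2·x) + (2/9 + 8·π^2/3)·sin(3·x) + (-2·π^2 - 3/4)·sin(4·x)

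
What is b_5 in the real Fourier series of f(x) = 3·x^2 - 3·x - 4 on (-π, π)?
b_5 = (1/π) ∫_{-π}^{π} f(x)·sin(5x) dx.
Evaluate the integral (use parity and integration by parts as needed): b_5 = -6/5.

Final answer: -6/5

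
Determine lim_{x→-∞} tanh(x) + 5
Evaluate the dominant behaviour as x → -∞; each term tends to a finite value or vanishes.
Limit = 4.

Final answer: 4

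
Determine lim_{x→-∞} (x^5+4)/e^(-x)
This is an ∞/∞ indeterminate form as x → -∞.
Compare growth rates of the dominant terms (exponentials ≫ polynomials ≫ logarithms), or apply L'Hôpital's rule; the quotient → 0.
Limit = 0.

Final answer: 0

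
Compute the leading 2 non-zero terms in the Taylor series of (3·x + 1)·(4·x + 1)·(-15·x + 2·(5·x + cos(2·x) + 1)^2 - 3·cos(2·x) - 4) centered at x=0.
32·x + 1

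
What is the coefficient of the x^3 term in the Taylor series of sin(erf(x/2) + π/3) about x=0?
Expand to order 3: sin(erf(x/2) + π/3) = x^3·(-1/(24·√(π)) - 1/(12·π^(3/2))) - √(3)·x^2/(4·π) + x/(2·√(π)) + √(3)/2 + O(x^4).
The coefficient of x^3 is -1/(24·√(π)) - 1/(12·π^(3/2)).

Final answer: -1/(24·√(π)) - 1/(12·π^(3/2))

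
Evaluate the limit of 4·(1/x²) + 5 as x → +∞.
Evaluate the dominant behaviour as x → +∞; each term tends to a finite value or vanishes.
Limit = 5.

Final answer: 5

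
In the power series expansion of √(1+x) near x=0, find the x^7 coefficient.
Expand to order 7: √(1+x) = 33·x^7/2048 - 21·x^6/1024 + 7·x^5/256 - 5·x^4/128 + x^3/16 - x^2/8 + x/2 + 1 + O(x^8).
The coefficient of x^7 is 33/2048.

Final answer: 33/2048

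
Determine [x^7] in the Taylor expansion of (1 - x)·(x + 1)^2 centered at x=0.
Expand to order 7: (1 - x)·(x + 1)^2 = -x^3 - x^2 + x + 1 + O(x^8).
The coefficient of x^7 is 0.

Final answer: 0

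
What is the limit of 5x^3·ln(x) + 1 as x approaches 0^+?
The product is a 0·∞ indeterminate form at x → 0⁺.
Rewrite the product as 5·ln(x) / x^(-3) and apply L'Hôpital, or use the standard hierarchy x^(-3) ≫ |ln x| as x → 0⁺.
The indeterminate product → 0, so the limit = 1.

Final answer: 1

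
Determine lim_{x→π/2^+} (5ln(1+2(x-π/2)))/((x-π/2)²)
Both numerator and denominator → 0 as x → π/2^+; this is a 0/0 indeterminate form.
Expand each to leading order near x = π/2: numerator ~ 10·(x - π/2), denominator ~ (x - π/2)^2.
The limit of the ratio is ∞.

Final answer: ∞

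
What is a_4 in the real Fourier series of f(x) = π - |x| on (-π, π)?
a_4 = (1/π) ∫_{-π}^{π} f(x)·cos(4x) dx.
Evaluate the integral (use parity and integration by parts as needed): a_4 = 0.

Final answer: 0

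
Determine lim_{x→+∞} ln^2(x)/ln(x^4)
This is an ∞/∞ indeterminate form as x → +∞.
Write ln(x^4) = 4·ln(x), reducing the quotient to ln(x)/4 → ∞.
Limit = ∞.

Final answer: ∞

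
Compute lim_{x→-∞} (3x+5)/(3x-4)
Evaluate the dominant behaviour as x → -∞; each term tends to a finite value or vanishes.
Limit = 1.

Final answer: 1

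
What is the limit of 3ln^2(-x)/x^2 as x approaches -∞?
This is an ∞/∞ indeterminate form as x → -∞.
Compare growth rates of the dominant terms (exponentials ≫ polynomials ≫ logarithms), or apply L'Hôpital's rule; the quotient → 0.
Limit = 0.

Final answer: 0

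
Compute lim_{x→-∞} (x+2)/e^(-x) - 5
The quotient is an ∞/∞ indeterminate form as x → -∞.
Compare growth rates of the dominant terms (exponentials ≫ polynomials ≫ logarithms), or apply L'Hôpital's rule; the quotient → 0.
Adding the constant: 0 - 5 = -5. Limit = -5.

Final answer: -5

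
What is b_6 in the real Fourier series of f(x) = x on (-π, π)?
b_6 = (1/π) ∫_{-π}^{π} f(x)·sin(6x) dx.
Evaluate the integral (use parity and integration by parts as needed): b_6 = -1/3.

Final answer: -1/3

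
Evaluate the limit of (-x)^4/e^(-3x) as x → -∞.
This is an ∞/∞ indeterminate form as x → -∞.
Compare growth rates of the dominant terms (exponentials ≫ polynomials ≫ logarithms), or apply L'Hôpital's rule; the quotient → 0.
Limit = 0.

Final answer: 0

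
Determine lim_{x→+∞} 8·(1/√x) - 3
Evaluate the dominant behaviour as x → +∞; each term tends to a finite value or vanishes.
Limit = -3.

Final answer: -3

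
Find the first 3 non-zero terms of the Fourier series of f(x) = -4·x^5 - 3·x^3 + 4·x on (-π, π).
(-916 - 8·π^4 + 154·π^2)·sin(x) + (-17·π^2 + 43/2 + 4·π^4)·sin(2·x) + (-8·π^4/3 + 4/81 + 106·π^2/27)·sin(3·x)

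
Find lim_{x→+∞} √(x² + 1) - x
This is an ∞ − ∞ indeterminate form.
Multiply and divide by the conjugate √(x²+1) + x; the x² terms cancel, leaving 1/(√(x²+1)+x) → 0.
Limit = 0.

Final answer: 0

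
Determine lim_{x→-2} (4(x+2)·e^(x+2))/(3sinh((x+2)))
Both numerator and denominator → 0 as x → -2; this is a 0/0 indeterminate form.
Expand each to leading order near x = -2: numerator ~ 4·(x + 2), denominator ~ 3·(x + 2).
The limit of the ratio is 4/3.

Final answer: 4/3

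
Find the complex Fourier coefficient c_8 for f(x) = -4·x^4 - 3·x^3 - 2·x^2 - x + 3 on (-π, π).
Compute the real Fourier coefficients first: a_8 = -π^2/2 - 5/64, b_8 = 23/128 + 3·π^2/4.
Then c_8 = (a_8 − i·b_8)/2 = -π^2/4 - 5/128 - 3·i·π^2/8 - 23·i/256.

Final answer: -π^2/4 - 5/128 - 3·i·π^2/8 - 23·i/256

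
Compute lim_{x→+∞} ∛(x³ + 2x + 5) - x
This is an ∞ − ∞ indeterminate form.
Multiply by (A² + AB + B²)/(A² + AB + B²) where A = ∛(x³+2x + 5), B = x to use A³ − B³ = (A−B)(A²+AB+B²); the x³ terms cancel, leaving (2x + 5)/(A²+AB+B²) with denominator ~ 3x², so the limit is 0.
Limit = 0.

Final answer: 0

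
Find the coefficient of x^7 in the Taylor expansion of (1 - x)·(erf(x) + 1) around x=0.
Expand to order 7: (1 - x)·(erf(x) + 1) = -x^7/(21·√(π)) - x^6/(5·√(π)) + x^5/(5·√(π)) + 2·x^4/(3·√(π)) - 2·x^3/(3·√(π)) - 2·x^2/√(π) + x·(-1 + 2/√(π)) + 1 + O(x^8).
The coefficient of x^7 is -1/(21·√(π)).

Final answer: -1/(21·√(π))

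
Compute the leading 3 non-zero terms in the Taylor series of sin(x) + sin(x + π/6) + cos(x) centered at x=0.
-3·x^2/4 + x·(√(3)/2 + 1) + 3/2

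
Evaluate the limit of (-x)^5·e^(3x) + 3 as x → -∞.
The product is a 0·∞ indeterminate form at x → -∞.
Rewrite the product as (-x)^5 / e^(-3x) (an ∞/∞ form) and apply L'Hôpital, or use the standard hierarchy e^(3|x|) ≫ |(-x)^5| as x → -∞.
The indeterminate product → 0, so the limit = 3.

Final answer: 3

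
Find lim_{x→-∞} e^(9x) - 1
Evaluate the dominant behaviour as x → -∞; each term tends to a finite value or vanishes.
Limit = -1.

Final answer: -1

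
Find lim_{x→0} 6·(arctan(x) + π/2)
Direct substitution at x = 0 gives 3·π.

Final answer: 3·π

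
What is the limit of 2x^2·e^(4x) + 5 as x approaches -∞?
The product is a 0·∞ indeterminate form at x → -∞.
Rewrite the product as 2x^2 / e^(-4x) (an ∞/∞ form) and apply L'Hôpital, or use the standard hierarchy e^(4|x|) ≫ |x^2| as x → -∞.
The indeterminate product → 0, so the limit = 5.

Final answer: 5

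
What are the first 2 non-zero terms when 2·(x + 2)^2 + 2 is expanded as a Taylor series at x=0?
8·x + 10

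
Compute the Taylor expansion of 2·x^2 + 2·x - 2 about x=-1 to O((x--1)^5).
-2 - 2·(x + 1) + 2·(x + 1)^2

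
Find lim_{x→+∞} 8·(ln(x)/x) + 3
Evaluate the dominant behaviour as x → +∞; each term tends to a finite value or vanishes.
Limit = 3.

Final answer: 3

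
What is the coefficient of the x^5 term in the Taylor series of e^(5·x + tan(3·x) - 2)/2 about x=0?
Expand to order 5: e^(5·x + tan(3·x) - 2)/2 = 4451·x^5·e^(-2)/15 + 364·x^4·e^(-2)/3 + 283·x^3·e^(-2)/6 + 16·x^2·e^(-2) + 4·x·e^(-2) + e^(-2)/2 + O(x^6).
The coefficient of x^5 is 4451·e^(-2)/15.

Final answer: 4451·e^(-2)/15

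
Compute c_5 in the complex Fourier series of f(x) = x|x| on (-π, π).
Compute the real Fourier coefficients first: a_5 = 0, b_5 = (-8 + 50·π^2)/(125·π).
Then c_5 = (a_5 − i·b_5)/2 = -i·π/5 + 4·i/(125·π).

Final answer: -i·π/5 + 4·i/(125·π)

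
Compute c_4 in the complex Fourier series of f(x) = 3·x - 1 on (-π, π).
Compute the real Fourier coefficients first: a_4 = 0, b_4 = -3/2.
Then c_4 = (a_4 − i·b_4)/2 = 3·i/4.

Final answer: 3·i/4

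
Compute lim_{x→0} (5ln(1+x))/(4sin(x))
Both numerator and denominator → 0 as x → 0; this is a 0/0 indeterminate form.
Expand each to leading order near x = 0: numerator ~ 5·x, denominator ~ 4·x.
The limit of the ratio is 5/4.

Final answer: 5/4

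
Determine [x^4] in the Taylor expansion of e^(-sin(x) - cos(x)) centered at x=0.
Expand to order 4: e^(-sin(x) - cos(x)) = 5·x^4·e^(-1)/24 - x^3·e^(-1)/2 + x^2·e^(-1) - x·e^(-1) + e^(-1) + O(x^5).
The coefficient of x^4 is 5·e^(-1)/24.

Final answer: 5·e^(-1)/24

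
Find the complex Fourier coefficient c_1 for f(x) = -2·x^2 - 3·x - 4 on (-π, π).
Compute the real Fourier coefficients first: a_1 = 8, b_1 = -6.
Then c_1 = (a_1 − i·b_1)/2 = 4 + 3·i.

Final answer: 4 + 3·i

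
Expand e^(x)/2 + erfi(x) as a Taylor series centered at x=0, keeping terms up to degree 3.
x^3·(1/12 + 2/(3·√(π))) + x^2/4 + x·(1/2 + 2/√(π)) + 1/2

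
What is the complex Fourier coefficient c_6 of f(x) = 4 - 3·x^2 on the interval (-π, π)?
Compute the real Fourier coefficients first: a_6 = -1/3, b_6 = 0.
Then c_6 = (a_6 − i·b_6)/2 = -1/6.

Final answer: -1/6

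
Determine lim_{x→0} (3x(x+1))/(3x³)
Both numerator and denominator → 0 as x → 0; this is a 0/0 indeterminate form.
Expand each to leading order near x = 0: numerator ~ 3·x, denominator ~ 3·x^3.
The limit of the ratio is ∞.

Final answer: ∞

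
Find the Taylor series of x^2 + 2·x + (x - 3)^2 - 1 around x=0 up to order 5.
2·x^2 - 4·x + 8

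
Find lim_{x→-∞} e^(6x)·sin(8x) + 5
Evaluate the dominant behaviour as x → -∞; each term tends to a finite value or vanishes.
Limit = 5.

Final answer: 5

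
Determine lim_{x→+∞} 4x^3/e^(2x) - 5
The quotient is an ∞/∞ indeterminate form as x → +∞.
The exponential denominator e^(2x) dominates the polynomial numerator (e^x ≫ x^3 as x → ∞), so the quotient → 0.
Adding the constant: 0 - 5 = -5. Limit = -5.

Final answer: -5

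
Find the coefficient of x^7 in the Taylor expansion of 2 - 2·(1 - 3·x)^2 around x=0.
Expand to order 7: 2 - 2·(1 - 3·x)^2 = -18·x^2 + 12·x + O(x^8).
The coefficient of x^7 is 0.

Final answer: 0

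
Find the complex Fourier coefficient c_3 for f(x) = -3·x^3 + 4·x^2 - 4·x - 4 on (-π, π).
Compute the real Fourier coefficients first: a_3 = -16/9, b_3 = -2·π^2 - 4/3.
Then c_3 = (a_3 − i·b_3)/2 = -8/9 + 2·i/3 + i·π^2.

Final answer: -8/9 + 2·i/3 + i·π^2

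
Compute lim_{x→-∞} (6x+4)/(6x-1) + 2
Evaluate the dominant behaviour as x → -∞; each term tends to a finite value or vanishes.
Limit = 3.

Final answer: 3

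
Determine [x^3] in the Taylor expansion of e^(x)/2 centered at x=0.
Expand to order 3: e^(x)/2 = x^3/12 + x^2/4 + x/2 + 1/2 + O(x^4).
The coefficient of x^3 is 1/12.

Final answer: 1/12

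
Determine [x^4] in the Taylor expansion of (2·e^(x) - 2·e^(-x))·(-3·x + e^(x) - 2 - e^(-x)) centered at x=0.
Expand to order 4: (2·e^(x) - 2·e^(-x))·(-3·x + e^(x) - 2 - e^(-x)) = 2·x^4/3 - 4·x^3/3 - 4·x^2 - 8·x + O(x^5).
The coefficient of x^4 is 2/3.

Final answer: 2/3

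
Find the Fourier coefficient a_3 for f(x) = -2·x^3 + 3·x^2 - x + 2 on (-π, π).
a_3 = (1/π) ∫_{-π}^{π} f(x)·cos(3x) dx.
Evaluate the integral (use parity and integration by parts as needed): a_3 = -4/3.

Final answer: -4/3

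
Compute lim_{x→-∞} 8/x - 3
Evaluate the dominant behaviour as x → -∞; each term tends to a finite value or vanishes.
Limit = -3.

Final answer: -3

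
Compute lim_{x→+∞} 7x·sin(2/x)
As x → +∞: let u = 2/x → 0⁺; then 7·x·sin(2/x) = 7·2·sin(u)/u → 7·2·1 = 14.
Limit = 14.

Final answer: 14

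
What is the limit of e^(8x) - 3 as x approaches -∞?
Evaluate the dominant behaviour as x → -∞; each term tends to a finite value or vanishes.
Limit = -3.

Final answer: -3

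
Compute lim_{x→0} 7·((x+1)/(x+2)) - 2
Direct substitution at x = 0 gives 3/2.

Final answer: 3/2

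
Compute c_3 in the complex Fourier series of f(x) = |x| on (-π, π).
Compute the real Fourier coefficients first: a_3 = -4/(9·π), b_3 = 0.
Then c_3 = (a_3 − i·b_3)/2 = -2/(9·π).

Final answer: -2/(9·π)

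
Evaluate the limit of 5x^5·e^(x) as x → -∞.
This is a 0·∞ indeterminate form at x → -∞.
Rewrite the product as 5x^5 / e^(-x) (an ∞/∞ form) and apply L'Hôpital, or use the standard hierarchy e^(|x|) ≫ |x^5| as x → -∞.
The indeterminate product → 0, so the limit = 0.

Final answer: 0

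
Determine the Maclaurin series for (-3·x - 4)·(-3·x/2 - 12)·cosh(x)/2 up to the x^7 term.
7·x^7/240 + 61·x^6/480 + 7·x^5/8 + 17·x^4/8 + 21·x^3/2 + 57·x^2/4 + 21·x + 24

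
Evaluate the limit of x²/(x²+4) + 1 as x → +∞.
Evaluate the dominant behaviour as x → +∞; each term tends to a finite value or vanishes.
Limit = 2.

Final answer: 2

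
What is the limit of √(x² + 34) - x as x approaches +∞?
This is an ∞ − ∞ indeterminate form.
Multiply and divide by the conjugate √(x²+34) + x; the x² terms cancel, leaving 34/(√(x²+34)+x) → 0.
Limit = 0.

Final answer: 0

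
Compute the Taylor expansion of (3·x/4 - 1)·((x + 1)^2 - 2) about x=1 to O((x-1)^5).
-1/2 + (x - 1)/2 + 11·(x - 1)^2/4 + 3·(x - 1)^3/4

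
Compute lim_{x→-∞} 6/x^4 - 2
Evaluate the dominant behaviour as x → -∞; each term tends to a finite value or vanishes.
Limit = -2.

Final answer: -2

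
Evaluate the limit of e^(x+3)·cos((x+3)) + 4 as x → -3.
Direct substitution at x = -3 gives 5.

Final answer: 5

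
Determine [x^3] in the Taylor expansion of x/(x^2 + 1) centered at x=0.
Expand to order 3: x/(x^2 + 1) = -x^3 + x + O(x^4).
The coefficient of x^3 is -1.

Final answer: -1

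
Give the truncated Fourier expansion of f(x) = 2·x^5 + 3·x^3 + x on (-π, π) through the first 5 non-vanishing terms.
(-74·π^2 + 4·π^4 + 446)·sin(x) + (-2·π^4 - 23/2 + 7·π^2)·sin(2·x) + (-26·π^2/27 + 106/81 + 4·π^4/3)·sin(3·x) + (-π^4 - π^2/4 - 13/32)·sin(4·x) + (166/625 + 14·π^2/25 + 4·π^4/5)·sin(5·x)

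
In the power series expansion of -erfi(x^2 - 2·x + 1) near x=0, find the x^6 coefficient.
Expand to order 6: -erfi(x^2 - 2·x + 1) = -994·e·x^6/(5·√(π)) + 1588·e·x^5/(15·√(π)) - 158·e·x^4/(3·√(π)) + 24·e·x^3/√(π) - 10·e·x^2/√(π) + 4·e·x/√(π) - erfi(1) + O(x^7).
The coefficient of x^6 is -994·e/(5·√(π)).

Final answer: -994·e/(5·√(π))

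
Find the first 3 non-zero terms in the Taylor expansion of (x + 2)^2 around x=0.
x^2 + 4·x + 4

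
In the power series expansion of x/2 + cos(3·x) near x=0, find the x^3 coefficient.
Expand to order 3: x/2 + cos(3·x) = -9·x^2/2 + x/2 + 1 + O(x^4).
The coefficient of x^3 is 0.

Final answer: 0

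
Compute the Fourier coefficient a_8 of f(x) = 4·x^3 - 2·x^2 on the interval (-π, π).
a_8 = (1/π) ∫_{-π}^{π} f(x)·cos(8x) dx.
Evaluate the integral (use parity and integration by parts as needed): a_8 = -1/8.

Final answer: -1/8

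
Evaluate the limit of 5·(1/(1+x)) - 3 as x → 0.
Direct substitution at x = 0 gives 2.

Final answer: 2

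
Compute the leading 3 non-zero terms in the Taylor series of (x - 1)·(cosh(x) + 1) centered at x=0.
-x^2/2 + 2·x - 2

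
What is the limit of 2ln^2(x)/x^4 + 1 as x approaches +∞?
The quotient is an ∞/∞ indeterminate form as x → +∞.
The polynomial denominator x^4 dominates the logarithmic numerator (any positive power of x ≫ ln^2(x) as x → ∞), so the quotient → 0.
Adding the constant: 0 + 1 = 1. Limit = 1.

Final answer: 1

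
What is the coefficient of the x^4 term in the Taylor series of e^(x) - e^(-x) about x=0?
Expand to order 4: e^(x) - e^(-x) = x^3/3 + 2·x + O(x^5).
The coefficient of x^4 is 0.

Final answer: 0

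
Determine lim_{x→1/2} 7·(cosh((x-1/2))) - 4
Direct substitution at x = 1/2 gives 3.

Final answer: 3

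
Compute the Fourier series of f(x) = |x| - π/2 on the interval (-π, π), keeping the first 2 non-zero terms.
-4·cos(x)/π - 4·cos(3·x)/(9·π)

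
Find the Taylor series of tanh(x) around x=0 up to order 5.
2·x^5/15 - x^3/3 + x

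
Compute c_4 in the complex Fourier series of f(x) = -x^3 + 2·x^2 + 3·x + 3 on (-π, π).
Compute the real Fourier coefficients first: a_4 = 1/2, b_4 = -27/16 + π^2/2.
Then c_4 = (a_4 − i·b_4)/2 = 1/4 - i·π^2/4 + 27·i/32.

Final answer: 1/4 - i·π^2/4 + 27·i/32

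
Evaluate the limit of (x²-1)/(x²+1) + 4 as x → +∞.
Evaluate the dominant behaviour as x → +∞; each term tends to a finite value or vanishes.
Limit = 5.

Final answer: 5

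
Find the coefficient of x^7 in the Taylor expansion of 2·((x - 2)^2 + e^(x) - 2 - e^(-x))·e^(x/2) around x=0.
Expand to order 7: 2·((x - 2)^2 + e^(x) - 2 - e^(-x))·e^(x/2) = 1151·x^7/161280 + 401·x^6/11520 + 143·x^5/960 + 49·x^4/96 + 5·x^3/4 + x^2/2 - 2·x + 4 + O(x^8).
The coefficient of x^7 is 1151/161280.

Final answer: 1151/161280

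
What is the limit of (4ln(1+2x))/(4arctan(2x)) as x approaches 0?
Both numerator and denominator → 0 as x → 0; this is a 0/0 indeterminate form.
Expand each to leading order near x = 0: numerator ~ 8·x, denominator ~ 8·x.
The limit of the ratio is 1.

Final answer: 1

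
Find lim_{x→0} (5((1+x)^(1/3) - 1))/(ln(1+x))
Both numerator and denominator → 0 as x → 0; this is a 0/0 indeterminate form.
Expand each to leading order near x = 0: numerator ~ 5·x/3, denominator ~ x.
The limit of the ratio is 5/3.

Final answer: 5/3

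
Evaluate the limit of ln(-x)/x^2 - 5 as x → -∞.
The quotient is an ∞/∞ indeterminate form as x → -∞.
Compare growth rates of the dominant terms (exponentials ≫ polynomials ≫ logarithms), or apply L'Hôpital's rule; the quotient → 0.
Adding the constant: 0 - 5 = -5. Limit = -5.

Final answer: -5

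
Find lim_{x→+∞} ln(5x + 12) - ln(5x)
This is an ∞ − ∞ indeterminate form.
Combine the logarithms: ln(5x+12) − ln(5x) = ln((5x+12)/(5x)) = ln(1 + 12/(5x)) → ln(1) = 0.
Limit = 0.

Final answer: 0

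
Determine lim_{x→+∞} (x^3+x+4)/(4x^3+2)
This is an ∞/∞ indeterminate form as x → +∞.
Divide numerator and denominator by x^3 and let the lower-order terms vanish; the leading terms give 1/4.
Limit = 1/4.

Final answer: 1/4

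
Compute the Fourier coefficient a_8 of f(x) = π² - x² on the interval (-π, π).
a_8 = (1/π) ∫_{-π}^{π} f(x)·cos(8x) dx.
Evaluate the integral (use parity and integration by parts as needed): a_8 = -1/16.

Final answer: -1/16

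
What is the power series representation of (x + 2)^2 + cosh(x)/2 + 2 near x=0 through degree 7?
x^6/1440 + x^4/48 + 5·x^2/4 + 4·x + 13/2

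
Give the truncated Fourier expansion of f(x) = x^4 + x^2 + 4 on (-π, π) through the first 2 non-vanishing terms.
(44 - 8·π^2)·cos(x) + π^2/3 + 4 + π^4/5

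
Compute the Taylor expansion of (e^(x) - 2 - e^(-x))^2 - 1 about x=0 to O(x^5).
4·x^4/3 - 4·x^3/3 + 4·x^2 - 8·x + 3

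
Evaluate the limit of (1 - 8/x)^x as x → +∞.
As x → +∞: this is the defining limit (1 - 8/x)^x → e^(-8).
Limit = e^(-8).

Final answer: e^(-8)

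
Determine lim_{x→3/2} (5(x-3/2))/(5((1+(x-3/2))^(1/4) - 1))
Both numerator and denominator → 0 as x → 3/2; this is a 0/0 indeterminate form.
Expand each to leading order near x = 3/2: numerator ~ 5·(x - 3/2), denominator ~ 5·(x - 3/2)/4.
The limit of the ratio is 4.

Final answer: 4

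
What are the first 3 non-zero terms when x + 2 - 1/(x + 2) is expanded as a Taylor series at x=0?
-x^2/8 + 5·x/4 + 3/2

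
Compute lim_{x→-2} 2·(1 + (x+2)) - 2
Direct substitution at x = -2 gives 0.

Final answer: 0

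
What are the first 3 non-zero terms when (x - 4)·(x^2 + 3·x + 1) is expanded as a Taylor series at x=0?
-x^2 - 11·x - 4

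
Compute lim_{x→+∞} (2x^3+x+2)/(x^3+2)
This is an ∞/∞ indeterminate form as x → +∞.
Divide numerator and denominator by x^3 and let the lower-order terms vanish; the leading terms give 2/1 = 2.
Limit = 2.

Final answer: 2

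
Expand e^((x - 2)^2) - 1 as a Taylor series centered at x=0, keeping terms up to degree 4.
115·x^4·e^(4)/6 - 44·x^3·e^(4)/3 + 9·x^2·e^(4) - 4·x·e^(4) - 1 + e^(4)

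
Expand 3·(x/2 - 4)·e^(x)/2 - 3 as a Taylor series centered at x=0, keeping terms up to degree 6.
-x^6/480 - 3·x^5/160 - x^4/8 - 5·x^3/8 - 9·x^2/4 - 21·x/4 - 9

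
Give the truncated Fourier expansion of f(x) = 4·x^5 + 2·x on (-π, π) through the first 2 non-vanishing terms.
(-160·π^2 + 8·π^4 + 964)·sin(x) + (-4·π^4 - 32 + 20·π^2)·sin(2·x)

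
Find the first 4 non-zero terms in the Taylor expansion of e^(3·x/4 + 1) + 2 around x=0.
9·e·x^3/128 + 9·e·x^2/32 + 3·e·x/4 + 2 + e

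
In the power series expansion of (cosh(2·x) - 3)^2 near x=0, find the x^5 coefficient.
Expand to order 5: (cosh(2·x) - 3)^2 = 4·x^4/3 - 8·x^2 + 4 + O(x^6).
The coefficient of x^5 is 0.

Final answer: 0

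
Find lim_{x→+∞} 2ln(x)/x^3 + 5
The quotient is an ∞/∞ indeterminate form as x → +∞.
The polynomial denominator x^3 dominates the logarithmic numerator (any positive power of x ≫ ln(x) as x → ∞), so the quotient → 0.
Adding the constant: 0 + 5 = 5. Limit = 5.

Final answer: 5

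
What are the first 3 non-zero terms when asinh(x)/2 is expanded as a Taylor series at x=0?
3·x^5/80 - x^3/12 + x/2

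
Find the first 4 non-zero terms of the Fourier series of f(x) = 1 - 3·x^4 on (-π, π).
(-144 + 24·π^2)·cos(x) + (9 - 6·π^2)·cos(2·x) + (-16/9 + 8·π^2/3)·cos(3·x) - 3·π^4/5 + 1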